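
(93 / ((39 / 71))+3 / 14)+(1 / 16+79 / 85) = 21102799 / 123760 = 170.51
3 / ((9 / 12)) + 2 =6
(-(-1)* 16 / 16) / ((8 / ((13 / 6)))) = 13 / 48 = 0.27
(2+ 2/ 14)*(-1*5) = -75/ 7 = -10.71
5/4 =1.25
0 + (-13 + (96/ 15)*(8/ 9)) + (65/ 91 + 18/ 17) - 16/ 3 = -58216/ 5355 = -10.87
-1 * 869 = -869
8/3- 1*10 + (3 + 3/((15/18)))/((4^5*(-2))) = -225379/30720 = -7.34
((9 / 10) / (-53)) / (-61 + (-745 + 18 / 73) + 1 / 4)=1314 / 62329855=0.00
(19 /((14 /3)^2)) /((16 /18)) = 1539 /1568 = 0.98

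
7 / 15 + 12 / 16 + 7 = 493 / 60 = 8.22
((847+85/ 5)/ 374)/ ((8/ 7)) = 378/ 187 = 2.02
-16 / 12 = -4 / 3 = -1.33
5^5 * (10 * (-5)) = -156250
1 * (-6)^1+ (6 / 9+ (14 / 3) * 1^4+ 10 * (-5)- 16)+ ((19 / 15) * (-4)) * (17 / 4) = -441 / 5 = -88.20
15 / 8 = 1.88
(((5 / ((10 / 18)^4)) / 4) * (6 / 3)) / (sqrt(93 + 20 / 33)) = 6561 * sqrt(101937) / 772250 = 2.71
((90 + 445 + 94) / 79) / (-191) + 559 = 8434122 / 15089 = 558.96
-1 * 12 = -12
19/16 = 1.19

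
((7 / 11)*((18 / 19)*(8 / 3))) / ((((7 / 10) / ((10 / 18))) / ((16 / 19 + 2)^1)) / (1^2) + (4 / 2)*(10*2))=100800 / 2535797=0.04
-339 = -339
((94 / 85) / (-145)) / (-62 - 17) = 94 / 973675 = 0.00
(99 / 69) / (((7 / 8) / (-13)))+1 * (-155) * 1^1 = -28387 / 161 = -176.32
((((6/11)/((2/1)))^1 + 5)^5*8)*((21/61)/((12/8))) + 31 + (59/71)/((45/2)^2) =10612970390570371/1412461559025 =7513.81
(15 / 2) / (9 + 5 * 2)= 15 / 38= 0.39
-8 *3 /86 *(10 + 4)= -168 /43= -3.91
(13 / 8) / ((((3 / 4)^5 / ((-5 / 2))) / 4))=-16640 / 243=-68.48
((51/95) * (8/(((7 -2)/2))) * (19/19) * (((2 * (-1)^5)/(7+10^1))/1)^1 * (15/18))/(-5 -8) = 16/1235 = 0.01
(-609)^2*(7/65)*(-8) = -20769336/65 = -319528.25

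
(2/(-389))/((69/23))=-2/1167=-0.00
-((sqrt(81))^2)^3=-531441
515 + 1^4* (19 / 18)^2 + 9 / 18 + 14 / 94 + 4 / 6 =7879421 / 15228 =517.43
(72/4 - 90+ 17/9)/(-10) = 631/90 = 7.01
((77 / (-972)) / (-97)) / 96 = 77 / 9051264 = 0.00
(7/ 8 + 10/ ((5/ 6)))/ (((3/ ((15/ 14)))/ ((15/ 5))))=1545/ 112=13.79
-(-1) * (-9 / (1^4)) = -9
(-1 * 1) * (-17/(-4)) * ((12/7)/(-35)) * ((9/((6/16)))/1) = 1224/245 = 5.00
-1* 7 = -7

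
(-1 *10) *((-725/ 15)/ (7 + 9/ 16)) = 23200/ 363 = 63.91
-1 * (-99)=99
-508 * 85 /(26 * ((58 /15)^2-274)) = 2428875 /378859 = 6.41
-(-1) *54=54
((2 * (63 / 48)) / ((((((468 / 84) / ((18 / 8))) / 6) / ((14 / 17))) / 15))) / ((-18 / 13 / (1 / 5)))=-3087 / 272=-11.35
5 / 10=1 / 2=0.50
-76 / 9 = -8.44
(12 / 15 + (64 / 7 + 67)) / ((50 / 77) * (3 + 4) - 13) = -29623 / 3255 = -9.10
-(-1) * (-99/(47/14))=-1386/47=-29.49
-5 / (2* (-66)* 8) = 5 / 1056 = 0.00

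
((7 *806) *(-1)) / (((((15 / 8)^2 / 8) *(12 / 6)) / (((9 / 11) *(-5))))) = 26260.95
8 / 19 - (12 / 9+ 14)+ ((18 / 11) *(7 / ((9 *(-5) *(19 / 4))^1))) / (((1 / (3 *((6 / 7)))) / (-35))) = -10.09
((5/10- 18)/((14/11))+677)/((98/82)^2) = 637099/1372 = 464.36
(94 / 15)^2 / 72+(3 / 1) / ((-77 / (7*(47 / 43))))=473807 / 1915650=0.25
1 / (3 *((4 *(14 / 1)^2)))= 0.00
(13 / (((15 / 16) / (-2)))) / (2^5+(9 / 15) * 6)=-0.78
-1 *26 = -26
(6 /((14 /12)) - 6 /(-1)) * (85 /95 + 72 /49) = 171678 /6517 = 26.34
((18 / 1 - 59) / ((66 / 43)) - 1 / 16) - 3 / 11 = -14281 / 528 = -27.05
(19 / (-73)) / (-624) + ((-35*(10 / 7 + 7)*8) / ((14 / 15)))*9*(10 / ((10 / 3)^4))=-2938854943 / 1594320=-1843.33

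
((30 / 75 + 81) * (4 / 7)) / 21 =1628 / 735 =2.21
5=5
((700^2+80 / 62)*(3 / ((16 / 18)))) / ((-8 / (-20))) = 256331925 / 62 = 4134385.89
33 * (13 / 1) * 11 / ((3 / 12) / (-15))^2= 16988400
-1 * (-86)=86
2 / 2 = 1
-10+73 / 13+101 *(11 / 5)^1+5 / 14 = 198537 / 910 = 218.17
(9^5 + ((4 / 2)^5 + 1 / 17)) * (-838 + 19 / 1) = -822585582 / 17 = -48387387.18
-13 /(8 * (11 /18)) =-117 /44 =-2.66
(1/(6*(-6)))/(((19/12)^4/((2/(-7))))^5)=3407786659953311219712/631774683900974919355727586007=0.00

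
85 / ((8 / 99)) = 8415 / 8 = 1051.88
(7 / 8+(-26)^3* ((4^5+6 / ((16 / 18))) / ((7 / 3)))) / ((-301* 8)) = 62113577 / 19264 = 3224.33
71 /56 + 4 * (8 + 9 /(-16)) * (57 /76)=2641 /112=23.58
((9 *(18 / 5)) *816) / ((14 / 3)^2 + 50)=34992 / 95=368.34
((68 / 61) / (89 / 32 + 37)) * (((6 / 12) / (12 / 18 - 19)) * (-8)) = 26112 / 4270915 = 0.01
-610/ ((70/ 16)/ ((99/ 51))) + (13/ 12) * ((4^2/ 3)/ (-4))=-272.10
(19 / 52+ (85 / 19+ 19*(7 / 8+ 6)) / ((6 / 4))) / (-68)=-44673 / 33592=-1.33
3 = 3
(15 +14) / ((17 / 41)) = 1189 / 17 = 69.94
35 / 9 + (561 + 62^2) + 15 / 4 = 158855 / 36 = 4412.64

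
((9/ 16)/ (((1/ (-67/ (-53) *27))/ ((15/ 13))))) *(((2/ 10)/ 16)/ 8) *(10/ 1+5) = 732645/ 1411072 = 0.52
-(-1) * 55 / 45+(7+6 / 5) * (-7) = -2528 / 45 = -56.18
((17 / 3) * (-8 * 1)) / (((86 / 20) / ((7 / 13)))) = -9520 / 1677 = -5.68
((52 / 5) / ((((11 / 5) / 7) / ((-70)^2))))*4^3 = 10377309.09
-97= -97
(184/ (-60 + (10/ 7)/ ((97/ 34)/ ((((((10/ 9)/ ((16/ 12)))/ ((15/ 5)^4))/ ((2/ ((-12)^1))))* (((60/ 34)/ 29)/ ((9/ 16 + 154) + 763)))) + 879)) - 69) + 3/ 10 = -16783521761001/ 233862356510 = -71.77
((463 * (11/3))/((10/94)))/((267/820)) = 39256844/801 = 49009.79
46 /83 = 0.55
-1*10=-10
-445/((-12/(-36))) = -1335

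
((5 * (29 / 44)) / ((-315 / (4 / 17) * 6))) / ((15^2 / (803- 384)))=-12151 / 15904350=-0.00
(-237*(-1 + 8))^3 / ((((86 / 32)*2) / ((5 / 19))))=-182641367160 / 817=-223551244.99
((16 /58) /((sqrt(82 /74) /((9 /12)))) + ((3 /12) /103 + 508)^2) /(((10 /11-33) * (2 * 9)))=-481857576299 /1078553376-11 * sqrt(1517) /1259151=-446.76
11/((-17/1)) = -11/17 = -0.65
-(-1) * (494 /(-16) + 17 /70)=-8577 /280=-30.63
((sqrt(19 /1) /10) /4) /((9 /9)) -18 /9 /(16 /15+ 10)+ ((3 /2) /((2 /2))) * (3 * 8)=sqrt(19) /40+ 2973 /83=35.93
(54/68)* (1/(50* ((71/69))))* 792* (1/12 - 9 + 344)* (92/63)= 1263502746/211225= 5981.79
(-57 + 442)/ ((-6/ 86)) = -16555/ 3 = -5518.33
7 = 7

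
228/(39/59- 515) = -0.44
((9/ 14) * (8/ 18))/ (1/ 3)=6/ 7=0.86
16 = 16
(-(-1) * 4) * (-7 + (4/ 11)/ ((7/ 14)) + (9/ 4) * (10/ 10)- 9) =-52.09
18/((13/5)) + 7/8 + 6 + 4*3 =25.80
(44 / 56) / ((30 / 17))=187 / 420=0.45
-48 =-48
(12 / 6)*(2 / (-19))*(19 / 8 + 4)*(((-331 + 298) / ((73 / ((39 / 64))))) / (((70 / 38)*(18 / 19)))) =138567 / 654080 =0.21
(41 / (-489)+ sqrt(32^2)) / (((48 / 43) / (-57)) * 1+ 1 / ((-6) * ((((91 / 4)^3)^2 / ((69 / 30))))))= -36204274176826878395 / 22215048276287312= -1629.72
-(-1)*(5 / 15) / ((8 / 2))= 1 / 12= 0.08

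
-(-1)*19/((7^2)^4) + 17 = 98001636/5764801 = 17.00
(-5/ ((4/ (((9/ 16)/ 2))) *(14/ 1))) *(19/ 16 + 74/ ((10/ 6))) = -4689/ 4096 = -1.14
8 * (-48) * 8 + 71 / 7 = -21433 / 7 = -3061.86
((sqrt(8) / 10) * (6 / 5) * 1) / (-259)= -6 * sqrt(2) / 6475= -0.00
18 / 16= 9 / 8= 1.12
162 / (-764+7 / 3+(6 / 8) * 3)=-0.21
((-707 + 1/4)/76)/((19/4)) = -2827/1444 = -1.96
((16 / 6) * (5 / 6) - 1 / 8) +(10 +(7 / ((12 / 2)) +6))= 1387 / 72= 19.26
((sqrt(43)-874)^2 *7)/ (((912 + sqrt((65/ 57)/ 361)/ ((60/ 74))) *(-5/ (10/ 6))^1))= -860152504311360/ 440094759149-2457688 *sqrt(159315)/ 440094759149 + 1074070114 *sqrt(3705)/ 440094759149 + 1968201573120 *sqrt(43)/ 440094759149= -1925.00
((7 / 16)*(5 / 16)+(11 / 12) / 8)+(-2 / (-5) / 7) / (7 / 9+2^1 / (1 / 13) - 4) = 1398599 / 5510400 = 0.25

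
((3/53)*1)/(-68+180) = 0.00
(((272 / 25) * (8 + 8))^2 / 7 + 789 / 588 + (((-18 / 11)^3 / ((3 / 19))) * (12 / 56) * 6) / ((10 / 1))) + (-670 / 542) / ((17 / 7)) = 3249807242922479 / 751159832500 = 4326.39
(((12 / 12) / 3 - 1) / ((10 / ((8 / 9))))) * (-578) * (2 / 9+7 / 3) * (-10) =-875.33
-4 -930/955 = -950/191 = -4.97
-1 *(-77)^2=-5929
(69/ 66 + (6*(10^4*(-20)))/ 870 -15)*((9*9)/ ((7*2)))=-72001143/ 8932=-8061.03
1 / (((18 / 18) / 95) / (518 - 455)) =5985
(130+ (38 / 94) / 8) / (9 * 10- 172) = -48899 / 30832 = -1.59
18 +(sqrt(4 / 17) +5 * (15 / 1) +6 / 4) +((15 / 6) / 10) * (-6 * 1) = 2 * sqrt(17) / 17 +93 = 93.49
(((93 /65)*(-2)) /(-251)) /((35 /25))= 186 /22841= 0.01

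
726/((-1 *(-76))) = 363/38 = 9.55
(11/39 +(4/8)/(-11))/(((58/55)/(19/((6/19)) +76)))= 28595/936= 30.55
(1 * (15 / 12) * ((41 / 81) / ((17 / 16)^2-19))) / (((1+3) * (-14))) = 328 / 518805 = 0.00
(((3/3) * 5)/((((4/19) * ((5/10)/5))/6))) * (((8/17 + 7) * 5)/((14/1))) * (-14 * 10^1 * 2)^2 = 5067300000/17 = 298076470.59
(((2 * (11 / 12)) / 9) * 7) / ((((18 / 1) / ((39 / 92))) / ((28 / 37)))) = 0.03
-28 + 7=-21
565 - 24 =541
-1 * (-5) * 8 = 40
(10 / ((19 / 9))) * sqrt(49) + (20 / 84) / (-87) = 1150915 / 34713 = 33.16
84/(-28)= -3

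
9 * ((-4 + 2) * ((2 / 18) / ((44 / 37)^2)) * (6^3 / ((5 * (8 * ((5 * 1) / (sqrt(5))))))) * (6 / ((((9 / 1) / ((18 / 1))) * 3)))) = -36963 * sqrt(5) / 6050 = -13.66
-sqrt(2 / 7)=-sqrt(14) / 7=-0.53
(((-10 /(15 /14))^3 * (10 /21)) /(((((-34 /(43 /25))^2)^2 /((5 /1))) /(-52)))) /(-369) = -69688839584 /39005612015625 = -0.00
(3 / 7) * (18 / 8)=0.96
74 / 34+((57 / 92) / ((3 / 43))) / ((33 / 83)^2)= 99388277 / 1703196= 58.35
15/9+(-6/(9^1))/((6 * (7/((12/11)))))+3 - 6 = -1.35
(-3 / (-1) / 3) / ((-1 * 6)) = -1 / 6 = -0.17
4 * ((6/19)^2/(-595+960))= 0.00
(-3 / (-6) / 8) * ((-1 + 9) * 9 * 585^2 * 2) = 3080025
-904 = -904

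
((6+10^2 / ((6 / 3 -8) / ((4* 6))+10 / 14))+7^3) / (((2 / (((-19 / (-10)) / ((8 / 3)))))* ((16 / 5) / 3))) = 1254627 / 6656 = 188.50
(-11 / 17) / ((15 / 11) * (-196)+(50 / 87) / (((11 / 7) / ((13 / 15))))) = 31581 / 13029310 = 0.00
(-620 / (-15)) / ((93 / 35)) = 140 / 9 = 15.56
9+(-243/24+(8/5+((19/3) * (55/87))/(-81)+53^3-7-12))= 125880638999/845640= 148858.43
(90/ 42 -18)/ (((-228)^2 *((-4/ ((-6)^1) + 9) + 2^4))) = -37/ 3113264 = -0.00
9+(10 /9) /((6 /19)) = 338 /27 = 12.52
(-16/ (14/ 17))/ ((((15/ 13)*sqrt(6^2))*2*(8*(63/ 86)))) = -9503/ 39690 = -0.24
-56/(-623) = 8/89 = 0.09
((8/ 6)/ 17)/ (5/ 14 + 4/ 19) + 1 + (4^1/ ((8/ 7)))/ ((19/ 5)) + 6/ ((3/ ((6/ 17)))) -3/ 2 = 185108/ 146319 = 1.27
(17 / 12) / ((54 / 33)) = 187 / 216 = 0.87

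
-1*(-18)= 18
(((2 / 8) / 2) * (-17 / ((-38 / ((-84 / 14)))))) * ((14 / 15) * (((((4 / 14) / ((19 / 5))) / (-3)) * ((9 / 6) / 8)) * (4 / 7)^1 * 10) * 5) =425 / 10108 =0.04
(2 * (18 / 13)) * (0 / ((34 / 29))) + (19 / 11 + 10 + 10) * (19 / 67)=4541 / 737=6.16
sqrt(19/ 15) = sqrt(285)/ 15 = 1.13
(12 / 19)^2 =144 / 361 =0.40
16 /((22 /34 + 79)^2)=1156 /458329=0.00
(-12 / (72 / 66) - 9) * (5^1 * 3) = -300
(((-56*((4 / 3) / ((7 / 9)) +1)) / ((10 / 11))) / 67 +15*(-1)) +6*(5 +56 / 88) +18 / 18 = 63834 / 3685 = 17.32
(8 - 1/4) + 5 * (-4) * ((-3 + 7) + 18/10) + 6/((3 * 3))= -1291/12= -107.58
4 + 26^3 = 17580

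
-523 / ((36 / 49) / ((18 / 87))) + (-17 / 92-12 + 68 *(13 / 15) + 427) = 4355069 / 13340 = 326.47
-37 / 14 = -2.64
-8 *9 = -72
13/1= 13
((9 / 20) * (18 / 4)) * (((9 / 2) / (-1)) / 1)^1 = -729 / 80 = -9.11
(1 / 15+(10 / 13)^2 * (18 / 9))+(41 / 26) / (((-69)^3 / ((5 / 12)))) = 8328346843 / 6662162520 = 1.25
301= 301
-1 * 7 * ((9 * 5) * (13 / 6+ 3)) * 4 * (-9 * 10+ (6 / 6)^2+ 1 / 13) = 7525560 / 13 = 578889.23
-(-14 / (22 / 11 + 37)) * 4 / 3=56 / 117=0.48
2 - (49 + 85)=-132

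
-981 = -981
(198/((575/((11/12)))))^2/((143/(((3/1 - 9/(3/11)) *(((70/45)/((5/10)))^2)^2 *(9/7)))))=-58436224/23209875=-2.52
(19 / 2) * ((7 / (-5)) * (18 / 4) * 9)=-10773 / 20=-538.65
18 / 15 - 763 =-3809 / 5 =-761.80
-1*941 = -941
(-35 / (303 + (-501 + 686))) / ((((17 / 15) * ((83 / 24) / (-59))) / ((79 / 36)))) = 2.37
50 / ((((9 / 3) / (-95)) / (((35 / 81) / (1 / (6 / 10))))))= -33250 / 81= -410.49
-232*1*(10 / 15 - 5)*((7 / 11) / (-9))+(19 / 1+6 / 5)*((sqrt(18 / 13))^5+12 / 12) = -5.31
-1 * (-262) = 262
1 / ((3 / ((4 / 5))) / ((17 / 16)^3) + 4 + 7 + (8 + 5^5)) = 4913 / 15461832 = 0.00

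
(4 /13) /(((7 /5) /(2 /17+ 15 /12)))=465 /1547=0.30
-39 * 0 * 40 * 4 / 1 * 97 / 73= 0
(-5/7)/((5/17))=-17/7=-2.43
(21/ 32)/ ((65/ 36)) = 189/ 520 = 0.36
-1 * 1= -1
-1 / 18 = -0.06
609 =609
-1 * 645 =-645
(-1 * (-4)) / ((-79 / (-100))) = 400 / 79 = 5.06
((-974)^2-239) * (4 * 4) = 15174992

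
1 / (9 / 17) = 1.89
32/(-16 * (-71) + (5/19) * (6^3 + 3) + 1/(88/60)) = 13376/499223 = 0.03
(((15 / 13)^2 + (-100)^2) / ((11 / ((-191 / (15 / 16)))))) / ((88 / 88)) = -1033065520 / 5577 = -185236.78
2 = 2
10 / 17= 0.59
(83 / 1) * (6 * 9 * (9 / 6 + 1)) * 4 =44820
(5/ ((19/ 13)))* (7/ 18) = 455/ 342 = 1.33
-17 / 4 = -4.25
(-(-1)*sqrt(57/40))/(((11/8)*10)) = sqrt(570)/275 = 0.09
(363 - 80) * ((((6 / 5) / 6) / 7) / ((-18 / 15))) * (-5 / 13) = 1415 / 546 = 2.59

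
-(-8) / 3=8 / 3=2.67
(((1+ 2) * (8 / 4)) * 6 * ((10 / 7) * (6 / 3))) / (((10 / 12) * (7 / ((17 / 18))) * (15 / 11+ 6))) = 2992 / 1323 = 2.26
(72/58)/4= 0.31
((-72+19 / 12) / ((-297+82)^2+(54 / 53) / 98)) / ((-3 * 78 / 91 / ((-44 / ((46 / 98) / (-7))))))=57958015115 / 149097569184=0.39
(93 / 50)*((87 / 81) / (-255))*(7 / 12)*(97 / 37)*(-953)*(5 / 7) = 83104459 / 10189800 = 8.16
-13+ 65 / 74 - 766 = -57581 / 74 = -778.12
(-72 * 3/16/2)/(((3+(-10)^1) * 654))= 0.00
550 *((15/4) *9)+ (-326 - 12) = 36449/2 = 18224.50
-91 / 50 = -1.82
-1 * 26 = -26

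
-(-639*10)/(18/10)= 3550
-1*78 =-78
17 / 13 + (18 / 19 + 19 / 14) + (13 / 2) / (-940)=11719063 / 3250520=3.61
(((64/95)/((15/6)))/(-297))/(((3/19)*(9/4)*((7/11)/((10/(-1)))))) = 1024/25515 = 0.04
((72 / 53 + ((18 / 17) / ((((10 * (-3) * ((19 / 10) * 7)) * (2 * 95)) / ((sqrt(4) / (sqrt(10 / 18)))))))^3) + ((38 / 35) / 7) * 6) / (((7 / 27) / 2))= 1605096 / 90895 - 314928 * sqrt(5) / 1734245401439228125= 17.66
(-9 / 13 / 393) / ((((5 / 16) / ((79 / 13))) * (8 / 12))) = -5688 / 110695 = -0.05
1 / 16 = 0.06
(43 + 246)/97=289/97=2.98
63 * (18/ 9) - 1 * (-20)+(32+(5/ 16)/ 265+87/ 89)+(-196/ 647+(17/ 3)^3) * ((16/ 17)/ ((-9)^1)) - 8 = 30657468507197/ 201718316304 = 151.98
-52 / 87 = -0.60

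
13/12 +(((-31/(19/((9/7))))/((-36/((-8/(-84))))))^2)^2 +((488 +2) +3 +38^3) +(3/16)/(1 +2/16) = 53907455722713697381/973651921932816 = 55366.25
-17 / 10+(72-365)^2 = 85847.30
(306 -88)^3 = 10360232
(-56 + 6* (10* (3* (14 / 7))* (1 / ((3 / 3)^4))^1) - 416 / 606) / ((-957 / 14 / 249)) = -1104.86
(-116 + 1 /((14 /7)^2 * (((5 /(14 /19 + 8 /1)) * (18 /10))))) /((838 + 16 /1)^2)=-649 /4088952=-0.00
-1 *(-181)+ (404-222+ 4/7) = 2545/7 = 363.57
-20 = -20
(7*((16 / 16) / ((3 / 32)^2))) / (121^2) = 7168 / 131769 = 0.05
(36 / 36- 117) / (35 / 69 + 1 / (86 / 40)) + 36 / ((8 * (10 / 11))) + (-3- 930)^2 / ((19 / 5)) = 10040428713 / 43852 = 228961.71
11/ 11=1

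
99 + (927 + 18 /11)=11304 /11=1027.64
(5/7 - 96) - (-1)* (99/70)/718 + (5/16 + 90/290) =-551888191/5830160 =-94.66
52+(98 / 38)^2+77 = 48970 / 361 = 135.65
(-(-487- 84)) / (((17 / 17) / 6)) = 3426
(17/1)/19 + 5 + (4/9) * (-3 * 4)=32/57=0.56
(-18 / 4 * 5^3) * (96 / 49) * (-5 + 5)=0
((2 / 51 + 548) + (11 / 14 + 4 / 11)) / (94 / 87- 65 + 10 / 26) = -1626124279 / 188124244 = -8.64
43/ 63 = 0.68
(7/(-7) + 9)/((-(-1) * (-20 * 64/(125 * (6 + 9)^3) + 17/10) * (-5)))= -270000/286363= -0.94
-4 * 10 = -40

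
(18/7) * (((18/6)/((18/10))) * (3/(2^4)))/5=9/56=0.16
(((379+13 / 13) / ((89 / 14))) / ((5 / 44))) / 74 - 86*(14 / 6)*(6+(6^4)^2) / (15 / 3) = -1109886262324 / 16465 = -67408822.49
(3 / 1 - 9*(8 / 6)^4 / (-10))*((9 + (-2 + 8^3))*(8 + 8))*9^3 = 35380022.40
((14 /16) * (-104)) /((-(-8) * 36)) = -91 /288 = -0.32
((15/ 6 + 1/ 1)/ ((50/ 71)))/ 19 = 0.26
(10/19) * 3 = 30/19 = 1.58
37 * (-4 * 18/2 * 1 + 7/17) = -22385/17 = -1316.76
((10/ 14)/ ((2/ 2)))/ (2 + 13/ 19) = 95/ 357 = 0.27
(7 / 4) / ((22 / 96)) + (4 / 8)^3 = 683 / 88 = 7.76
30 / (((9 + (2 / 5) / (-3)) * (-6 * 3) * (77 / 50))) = -1250 / 10241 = -0.12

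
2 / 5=0.40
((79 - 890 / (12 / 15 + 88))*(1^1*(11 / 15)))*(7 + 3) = 168443 / 333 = 505.83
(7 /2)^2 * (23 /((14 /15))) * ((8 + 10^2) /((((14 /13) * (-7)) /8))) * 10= -2421900 /7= -345985.71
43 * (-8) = -344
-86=-86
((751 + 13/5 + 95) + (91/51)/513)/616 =1.38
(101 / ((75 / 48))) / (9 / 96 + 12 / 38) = 982528 / 6225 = 157.84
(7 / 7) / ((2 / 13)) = 13 / 2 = 6.50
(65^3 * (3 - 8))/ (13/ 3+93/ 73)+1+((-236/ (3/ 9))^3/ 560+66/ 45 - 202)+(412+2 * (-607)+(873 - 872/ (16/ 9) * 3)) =-113495871161/ 128940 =-880222.36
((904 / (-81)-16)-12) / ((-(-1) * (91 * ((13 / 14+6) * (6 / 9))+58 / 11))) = -34892 / 379215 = -0.09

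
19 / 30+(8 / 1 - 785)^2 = 18111889 / 30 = 603729.63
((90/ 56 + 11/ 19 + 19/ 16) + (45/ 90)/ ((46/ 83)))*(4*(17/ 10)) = 3557641/ 122360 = 29.08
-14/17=-0.82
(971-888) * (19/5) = 1577/5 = 315.40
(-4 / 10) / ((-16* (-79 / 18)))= -9 / 1580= -0.01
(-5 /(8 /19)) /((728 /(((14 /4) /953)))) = -95 /1585792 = -0.00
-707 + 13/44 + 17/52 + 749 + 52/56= 87189/2002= 43.55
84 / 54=14 / 9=1.56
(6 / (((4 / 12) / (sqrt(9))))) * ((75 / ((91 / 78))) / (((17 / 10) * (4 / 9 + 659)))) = 437400 / 141253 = 3.10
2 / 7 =0.29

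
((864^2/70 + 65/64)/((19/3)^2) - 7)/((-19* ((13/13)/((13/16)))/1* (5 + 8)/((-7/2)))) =209350843/70236160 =2.98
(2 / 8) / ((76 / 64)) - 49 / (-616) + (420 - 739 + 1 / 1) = -317.71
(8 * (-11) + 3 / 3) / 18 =-29 / 6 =-4.83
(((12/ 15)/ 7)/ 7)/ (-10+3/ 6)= -8/ 4655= -0.00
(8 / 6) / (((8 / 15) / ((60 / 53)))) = 150 / 53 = 2.83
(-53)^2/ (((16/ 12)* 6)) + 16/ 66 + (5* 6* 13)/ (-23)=2030543/ 6072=334.41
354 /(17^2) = 354 /289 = 1.22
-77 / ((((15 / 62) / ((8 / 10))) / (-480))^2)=-4849467392 / 25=-193978695.68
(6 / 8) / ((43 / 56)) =0.98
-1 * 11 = -11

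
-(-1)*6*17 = 102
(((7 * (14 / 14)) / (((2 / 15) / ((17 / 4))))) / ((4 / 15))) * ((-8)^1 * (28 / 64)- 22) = -1365525 / 64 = -21336.33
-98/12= -49/6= -8.17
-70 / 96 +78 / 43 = 2239 / 2064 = 1.08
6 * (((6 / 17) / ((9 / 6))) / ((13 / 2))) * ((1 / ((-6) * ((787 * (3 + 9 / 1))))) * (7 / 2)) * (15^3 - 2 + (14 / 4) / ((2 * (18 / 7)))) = -130795 / 2889864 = -0.05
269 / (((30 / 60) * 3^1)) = 538 / 3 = 179.33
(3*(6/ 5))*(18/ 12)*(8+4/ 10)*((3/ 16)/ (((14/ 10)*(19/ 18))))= 5.76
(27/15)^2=81/25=3.24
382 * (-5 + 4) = -382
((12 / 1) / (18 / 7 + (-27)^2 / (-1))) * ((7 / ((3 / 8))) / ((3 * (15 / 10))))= -3136 / 45765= -0.07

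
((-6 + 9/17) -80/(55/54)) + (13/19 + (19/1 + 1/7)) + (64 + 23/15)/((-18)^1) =-455488073/6715170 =-67.83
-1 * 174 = -174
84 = 84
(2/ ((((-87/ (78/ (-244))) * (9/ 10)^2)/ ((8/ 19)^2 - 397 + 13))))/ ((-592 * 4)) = 2814500/ 1913911173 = 0.00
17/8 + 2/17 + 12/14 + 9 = 11519/952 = 12.10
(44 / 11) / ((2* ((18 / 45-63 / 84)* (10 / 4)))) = -16 / 7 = -2.29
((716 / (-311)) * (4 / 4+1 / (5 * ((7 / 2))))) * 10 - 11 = -76931 / 2177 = -35.34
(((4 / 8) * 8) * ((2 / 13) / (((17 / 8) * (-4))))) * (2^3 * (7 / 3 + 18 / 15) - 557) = 126896 / 3315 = 38.28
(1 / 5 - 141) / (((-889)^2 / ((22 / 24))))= -1936 / 11854815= -0.00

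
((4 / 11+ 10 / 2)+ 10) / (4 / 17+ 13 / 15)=13.94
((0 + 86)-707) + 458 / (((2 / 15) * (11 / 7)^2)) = 93174 / 121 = 770.03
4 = 4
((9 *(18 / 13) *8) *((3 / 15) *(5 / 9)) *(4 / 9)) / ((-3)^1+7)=16 / 13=1.23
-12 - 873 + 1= -884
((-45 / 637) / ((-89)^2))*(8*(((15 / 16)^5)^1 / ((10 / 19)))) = -129853125 / 1322693951488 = -0.00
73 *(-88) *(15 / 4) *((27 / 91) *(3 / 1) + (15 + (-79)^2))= -13716291930 / 91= -150728482.75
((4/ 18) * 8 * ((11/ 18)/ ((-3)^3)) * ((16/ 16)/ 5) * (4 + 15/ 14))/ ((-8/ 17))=13277/ 153090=0.09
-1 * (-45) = 45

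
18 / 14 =9 / 7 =1.29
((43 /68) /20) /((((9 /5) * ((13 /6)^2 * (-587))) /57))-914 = -6165667307 /6745804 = -914.00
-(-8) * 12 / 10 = 48 / 5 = 9.60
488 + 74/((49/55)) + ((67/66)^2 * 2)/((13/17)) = 796021685/1387386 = 573.76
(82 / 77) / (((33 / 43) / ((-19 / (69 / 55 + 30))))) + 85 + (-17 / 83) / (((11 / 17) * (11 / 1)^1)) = 84.13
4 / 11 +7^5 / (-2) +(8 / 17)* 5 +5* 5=-3132543 / 374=-8375.78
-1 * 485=-485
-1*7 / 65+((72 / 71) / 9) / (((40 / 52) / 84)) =56287 / 4615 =12.20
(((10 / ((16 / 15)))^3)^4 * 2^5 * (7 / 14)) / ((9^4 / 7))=33795833587646484375 / 4294967296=7868705687.03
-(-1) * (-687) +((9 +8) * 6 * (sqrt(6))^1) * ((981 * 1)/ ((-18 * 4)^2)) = -639.72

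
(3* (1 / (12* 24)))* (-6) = -1 / 16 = -0.06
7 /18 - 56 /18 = -49 /18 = -2.72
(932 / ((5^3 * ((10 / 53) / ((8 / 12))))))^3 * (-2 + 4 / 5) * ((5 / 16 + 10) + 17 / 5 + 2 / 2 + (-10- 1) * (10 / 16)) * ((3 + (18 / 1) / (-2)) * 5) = 5158834.37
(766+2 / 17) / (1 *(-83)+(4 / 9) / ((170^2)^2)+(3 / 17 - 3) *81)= -2.46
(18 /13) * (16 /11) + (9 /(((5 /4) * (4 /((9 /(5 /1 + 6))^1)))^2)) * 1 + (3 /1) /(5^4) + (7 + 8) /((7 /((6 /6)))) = 30298383 /6881875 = 4.40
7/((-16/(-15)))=105/16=6.56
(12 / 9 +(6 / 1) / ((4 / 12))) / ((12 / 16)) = 232 / 9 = 25.78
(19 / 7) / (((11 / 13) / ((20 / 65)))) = 76 / 77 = 0.99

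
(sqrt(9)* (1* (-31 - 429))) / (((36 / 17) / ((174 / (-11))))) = 113390 / 11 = 10308.18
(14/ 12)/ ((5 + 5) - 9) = 7/ 6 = 1.17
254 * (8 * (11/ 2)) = 11176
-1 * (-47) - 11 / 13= 600 / 13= 46.15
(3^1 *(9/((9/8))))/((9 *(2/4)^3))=64/3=21.33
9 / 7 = 1.29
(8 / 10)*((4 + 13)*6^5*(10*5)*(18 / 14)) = 47589120 / 7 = 6798445.71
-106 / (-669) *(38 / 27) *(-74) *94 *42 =-392262752 / 6021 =-65149.10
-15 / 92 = -0.16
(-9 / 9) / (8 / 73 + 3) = -73 / 227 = -0.32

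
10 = 10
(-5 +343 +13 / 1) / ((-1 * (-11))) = 351 / 11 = 31.91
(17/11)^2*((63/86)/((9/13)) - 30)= -719321/10406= -69.13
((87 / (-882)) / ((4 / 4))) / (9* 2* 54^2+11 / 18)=-87 / 46294955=-0.00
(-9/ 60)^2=9/ 400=0.02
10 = 10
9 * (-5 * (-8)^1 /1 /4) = 90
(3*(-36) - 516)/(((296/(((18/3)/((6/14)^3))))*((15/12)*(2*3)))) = -35672/1665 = -21.42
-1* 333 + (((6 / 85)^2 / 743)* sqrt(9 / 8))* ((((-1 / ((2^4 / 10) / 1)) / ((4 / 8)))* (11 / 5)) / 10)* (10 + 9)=-333 - 5643* sqrt(2) / 214727000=-333.00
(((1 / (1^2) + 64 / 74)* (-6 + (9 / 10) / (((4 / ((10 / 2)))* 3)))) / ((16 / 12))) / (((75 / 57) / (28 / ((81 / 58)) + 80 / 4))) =-354407 / 1480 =-239.46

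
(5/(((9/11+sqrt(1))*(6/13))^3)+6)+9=8108207/345600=23.46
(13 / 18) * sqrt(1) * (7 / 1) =91 / 18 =5.06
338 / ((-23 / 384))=-129792 / 23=-5643.13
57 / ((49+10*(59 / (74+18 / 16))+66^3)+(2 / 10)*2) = 57095 / 288032509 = 0.00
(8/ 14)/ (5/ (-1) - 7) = -1/ 21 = -0.05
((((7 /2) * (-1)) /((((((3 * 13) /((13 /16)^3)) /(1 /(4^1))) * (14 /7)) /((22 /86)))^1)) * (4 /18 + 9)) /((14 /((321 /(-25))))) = 0.01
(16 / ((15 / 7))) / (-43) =-112 / 645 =-0.17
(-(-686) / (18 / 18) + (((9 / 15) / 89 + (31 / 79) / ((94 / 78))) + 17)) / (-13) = -1162105499 / 21479705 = -54.10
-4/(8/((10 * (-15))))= 75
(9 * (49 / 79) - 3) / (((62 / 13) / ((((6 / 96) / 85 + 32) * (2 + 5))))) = 11881233 / 97960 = 121.29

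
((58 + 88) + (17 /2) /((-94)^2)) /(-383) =-2580129 /6768376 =-0.38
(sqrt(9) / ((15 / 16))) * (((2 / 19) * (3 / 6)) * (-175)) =-560 / 19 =-29.47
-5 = -5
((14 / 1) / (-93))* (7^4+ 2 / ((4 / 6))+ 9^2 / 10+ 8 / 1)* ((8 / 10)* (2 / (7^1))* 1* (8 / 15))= -172096 / 3875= -44.41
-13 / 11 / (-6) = 13 / 66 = 0.20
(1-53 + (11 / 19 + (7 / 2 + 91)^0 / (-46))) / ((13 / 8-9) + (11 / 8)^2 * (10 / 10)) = 479584 / 51129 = 9.38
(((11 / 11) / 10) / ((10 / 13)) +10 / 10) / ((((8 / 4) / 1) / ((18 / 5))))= 1017 / 500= 2.03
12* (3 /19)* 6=216 /19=11.37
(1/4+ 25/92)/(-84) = -1/161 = -0.01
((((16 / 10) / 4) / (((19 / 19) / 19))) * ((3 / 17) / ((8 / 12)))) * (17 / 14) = 171 / 70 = 2.44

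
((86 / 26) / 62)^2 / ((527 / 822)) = 759939 / 171179086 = 0.00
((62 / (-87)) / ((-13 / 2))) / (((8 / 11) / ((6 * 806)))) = 21142 / 29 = 729.03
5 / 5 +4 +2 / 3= 17 / 3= 5.67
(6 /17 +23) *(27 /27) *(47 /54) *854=7967393 /459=17358.15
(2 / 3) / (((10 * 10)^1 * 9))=1 / 1350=0.00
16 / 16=1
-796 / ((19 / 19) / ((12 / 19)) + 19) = -9552 / 247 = -38.67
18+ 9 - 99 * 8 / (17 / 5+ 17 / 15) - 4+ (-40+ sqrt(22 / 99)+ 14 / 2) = -3140 / 17+ sqrt(2) / 3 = -184.23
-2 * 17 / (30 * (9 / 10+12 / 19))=-646 / 873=-0.74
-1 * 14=-14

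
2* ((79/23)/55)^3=986078/2024284625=0.00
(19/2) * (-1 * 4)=-38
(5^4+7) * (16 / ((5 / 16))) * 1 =161792 / 5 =32358.40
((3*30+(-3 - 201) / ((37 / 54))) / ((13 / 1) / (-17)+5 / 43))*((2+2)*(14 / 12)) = 4369918 / 2923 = 1495.01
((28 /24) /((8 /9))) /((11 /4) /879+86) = 18459 /1209548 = 0.02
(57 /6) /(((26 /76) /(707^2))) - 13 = 180445320 /13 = 13880409.23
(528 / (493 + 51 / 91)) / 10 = 12012 / 112285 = 0.11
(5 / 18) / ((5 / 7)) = 7 / 18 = 0.39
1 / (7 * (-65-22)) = -1 / 609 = -0.00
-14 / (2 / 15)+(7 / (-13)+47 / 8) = -10365 / 104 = -99.66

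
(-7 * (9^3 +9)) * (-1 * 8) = 41328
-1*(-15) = 15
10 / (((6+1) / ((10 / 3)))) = 100 / 21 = 4.76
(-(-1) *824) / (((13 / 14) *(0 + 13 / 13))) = 11536 / 13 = 887.38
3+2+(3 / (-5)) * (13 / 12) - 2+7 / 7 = 67 / 20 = 3.35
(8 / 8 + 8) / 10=0.90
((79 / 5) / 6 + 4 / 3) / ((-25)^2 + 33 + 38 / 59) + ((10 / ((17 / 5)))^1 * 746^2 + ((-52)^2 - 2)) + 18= 32493224351357 / 19818600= 1639531.77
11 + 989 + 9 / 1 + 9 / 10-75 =934.90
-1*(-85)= 85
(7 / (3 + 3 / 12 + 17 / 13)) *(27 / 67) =3276 / 5293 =0.62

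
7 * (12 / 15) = 28 / 5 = 5.60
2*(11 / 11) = 2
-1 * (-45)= 45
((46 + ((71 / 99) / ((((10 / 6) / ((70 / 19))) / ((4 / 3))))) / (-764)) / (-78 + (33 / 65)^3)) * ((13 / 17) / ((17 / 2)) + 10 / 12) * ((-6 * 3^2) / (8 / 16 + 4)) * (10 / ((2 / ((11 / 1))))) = 359.96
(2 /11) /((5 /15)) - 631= -630.45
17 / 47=0.36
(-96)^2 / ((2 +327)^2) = 9216 / 108241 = 0.09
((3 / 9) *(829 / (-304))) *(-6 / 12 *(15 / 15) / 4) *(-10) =-4145 / 3648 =-1.14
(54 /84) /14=0.05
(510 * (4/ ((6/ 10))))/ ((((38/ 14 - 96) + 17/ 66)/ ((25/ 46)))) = -19635000/ 988517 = -19.86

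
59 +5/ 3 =182/ 3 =60.67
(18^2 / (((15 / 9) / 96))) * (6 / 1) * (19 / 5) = 10637568 / 25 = 425502.72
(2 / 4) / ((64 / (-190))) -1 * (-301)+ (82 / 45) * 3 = 292783 / 960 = 304.98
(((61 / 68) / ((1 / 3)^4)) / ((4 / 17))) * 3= 14823 / 16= 926.44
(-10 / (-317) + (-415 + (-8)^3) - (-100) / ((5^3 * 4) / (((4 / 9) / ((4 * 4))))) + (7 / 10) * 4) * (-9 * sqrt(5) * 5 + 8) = -21093094 / 2853 + 52732735 * sqrt(5) / 1268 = 85598.79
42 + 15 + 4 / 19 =1087 / 19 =57.21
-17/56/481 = -17/26936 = -0.00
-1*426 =-426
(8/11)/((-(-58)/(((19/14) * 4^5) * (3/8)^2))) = 2.45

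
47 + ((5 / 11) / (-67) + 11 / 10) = 354447 / 7370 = 48.09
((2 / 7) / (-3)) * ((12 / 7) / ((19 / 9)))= -72 / 931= -0.08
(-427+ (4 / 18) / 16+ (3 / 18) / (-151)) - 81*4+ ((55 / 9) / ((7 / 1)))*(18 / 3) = -56754491 / 76104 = -745.75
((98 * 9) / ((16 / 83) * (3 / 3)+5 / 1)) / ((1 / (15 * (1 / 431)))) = 1098090 / 185761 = 5.91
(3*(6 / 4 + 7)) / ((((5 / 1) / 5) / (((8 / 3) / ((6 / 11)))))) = 374 / 3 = 124.67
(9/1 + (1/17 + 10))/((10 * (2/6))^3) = 0.51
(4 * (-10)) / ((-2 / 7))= 140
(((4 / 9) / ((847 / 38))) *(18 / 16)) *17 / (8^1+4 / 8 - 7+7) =38 / 847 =0.04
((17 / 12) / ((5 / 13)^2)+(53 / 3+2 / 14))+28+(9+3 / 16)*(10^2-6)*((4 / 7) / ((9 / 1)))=231461 / 2100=110.22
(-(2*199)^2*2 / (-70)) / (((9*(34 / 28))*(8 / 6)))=79202 / 255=310.60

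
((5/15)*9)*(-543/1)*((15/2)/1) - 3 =-24441/2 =-12220.50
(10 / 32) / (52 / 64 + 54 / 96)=5 / 22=0.23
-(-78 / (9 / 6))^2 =-2704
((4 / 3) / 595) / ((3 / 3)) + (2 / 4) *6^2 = 32134 / 1785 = 18.00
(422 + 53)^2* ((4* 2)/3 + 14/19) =2303750/3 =767916.67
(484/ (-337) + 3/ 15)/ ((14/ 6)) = -0.53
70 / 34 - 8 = -101 / 17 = -5.94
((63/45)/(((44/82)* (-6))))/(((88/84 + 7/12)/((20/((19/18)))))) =-144648/28633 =-5.05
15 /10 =3 /2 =1.50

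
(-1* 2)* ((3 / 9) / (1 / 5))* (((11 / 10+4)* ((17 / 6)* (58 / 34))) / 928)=-0.09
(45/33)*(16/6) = 40/11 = 3.64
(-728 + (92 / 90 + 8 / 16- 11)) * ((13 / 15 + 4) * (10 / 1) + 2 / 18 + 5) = -16062266 / 405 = -39659.92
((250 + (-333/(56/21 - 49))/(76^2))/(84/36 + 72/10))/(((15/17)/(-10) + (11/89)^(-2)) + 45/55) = 0.40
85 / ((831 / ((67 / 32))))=0.21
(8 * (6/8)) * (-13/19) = -78/19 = -4.11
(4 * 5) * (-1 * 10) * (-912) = 182400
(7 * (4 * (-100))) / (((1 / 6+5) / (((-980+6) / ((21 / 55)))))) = 42856000 / 31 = 1382451.61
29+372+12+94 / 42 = 8720 / 21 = 415.24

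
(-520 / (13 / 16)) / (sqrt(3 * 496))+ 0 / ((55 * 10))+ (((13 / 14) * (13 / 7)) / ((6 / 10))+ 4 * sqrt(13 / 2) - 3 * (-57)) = -160 * sqrt(93) / 93+ 2 * sqrt(26)+ 51119 / 294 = 167.48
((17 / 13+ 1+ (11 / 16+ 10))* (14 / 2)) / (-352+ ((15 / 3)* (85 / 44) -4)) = -29733 / 113204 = -0.26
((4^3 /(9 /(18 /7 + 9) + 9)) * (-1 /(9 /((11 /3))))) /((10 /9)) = -12 /5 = -2.40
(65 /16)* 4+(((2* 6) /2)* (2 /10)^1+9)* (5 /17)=77 /4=19.25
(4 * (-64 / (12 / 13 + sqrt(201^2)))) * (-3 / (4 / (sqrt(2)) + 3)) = 9984 / 875 - 6656 * sqrt(2) / 875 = 0.65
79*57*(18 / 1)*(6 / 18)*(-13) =-351234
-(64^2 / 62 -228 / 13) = -19556 / 403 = -48.53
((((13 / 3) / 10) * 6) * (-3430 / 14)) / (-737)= 637 / 737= 0.86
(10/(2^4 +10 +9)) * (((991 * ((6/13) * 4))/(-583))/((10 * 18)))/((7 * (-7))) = 3964/38993955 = 0.00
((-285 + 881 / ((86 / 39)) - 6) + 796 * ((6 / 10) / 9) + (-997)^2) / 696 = 1282480061 / 897840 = 1428.41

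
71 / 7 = 10.14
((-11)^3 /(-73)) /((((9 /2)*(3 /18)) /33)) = 58564 /73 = 802.25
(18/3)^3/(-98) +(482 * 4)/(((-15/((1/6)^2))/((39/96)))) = -386797/105840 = -3.65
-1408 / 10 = -704 / 5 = -140.80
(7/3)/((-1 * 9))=-7/27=-0.26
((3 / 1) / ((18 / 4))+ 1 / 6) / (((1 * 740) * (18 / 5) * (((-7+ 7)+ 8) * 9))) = 5 / 1150848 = 0.00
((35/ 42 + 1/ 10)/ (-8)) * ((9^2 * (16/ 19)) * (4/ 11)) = -3024/ 1045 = -2.89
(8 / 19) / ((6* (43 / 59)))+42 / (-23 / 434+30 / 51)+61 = 1350856979 / 9678999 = 139.57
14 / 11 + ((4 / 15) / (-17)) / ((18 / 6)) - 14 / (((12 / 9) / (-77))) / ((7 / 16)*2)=7786126 / 8415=925.27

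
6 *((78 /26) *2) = 36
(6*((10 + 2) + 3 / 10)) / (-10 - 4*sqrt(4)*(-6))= 369 / 190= 1.94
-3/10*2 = -3/5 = -0.60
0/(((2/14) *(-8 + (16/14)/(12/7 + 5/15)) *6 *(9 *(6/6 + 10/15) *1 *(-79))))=0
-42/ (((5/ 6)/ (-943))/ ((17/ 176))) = 1009953/ 220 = 4590.70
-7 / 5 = -1.40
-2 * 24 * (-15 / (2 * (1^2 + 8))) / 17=40 / 17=2.35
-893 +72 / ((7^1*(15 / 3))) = -31183 / 35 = -890.94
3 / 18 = 1 / 6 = 0.17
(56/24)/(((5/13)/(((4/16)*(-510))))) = -1547/2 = -773.50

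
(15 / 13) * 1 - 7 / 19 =194 / 247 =0.79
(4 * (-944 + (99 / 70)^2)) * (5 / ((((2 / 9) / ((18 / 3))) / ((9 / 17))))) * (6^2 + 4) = -8973113256 / 833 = -10772044.73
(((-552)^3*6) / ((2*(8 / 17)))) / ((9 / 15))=-1787088960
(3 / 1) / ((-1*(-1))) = 3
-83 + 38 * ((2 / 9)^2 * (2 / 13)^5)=-2496197975 / 30074733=-83.00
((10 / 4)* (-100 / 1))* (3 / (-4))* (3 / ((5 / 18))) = 2025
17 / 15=1.13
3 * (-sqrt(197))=-3 * sqrt(197)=-42.11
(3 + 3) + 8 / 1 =14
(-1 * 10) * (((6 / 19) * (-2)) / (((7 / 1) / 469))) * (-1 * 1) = -8040 / 19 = -423.16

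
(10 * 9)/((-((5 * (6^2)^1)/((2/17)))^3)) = -1/39795300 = -0.00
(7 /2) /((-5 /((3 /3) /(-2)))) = 7 /20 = 0.35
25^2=625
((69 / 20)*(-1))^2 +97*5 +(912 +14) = 569161 / 400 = 1422.90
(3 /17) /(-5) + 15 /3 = 4.96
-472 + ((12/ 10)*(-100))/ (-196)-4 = -23294/ 49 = -475.39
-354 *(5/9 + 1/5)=-4012/15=-267.47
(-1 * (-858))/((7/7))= 858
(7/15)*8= 56/15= 3.73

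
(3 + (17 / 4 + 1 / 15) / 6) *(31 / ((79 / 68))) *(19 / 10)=13407407 / 71100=188.57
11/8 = 1.38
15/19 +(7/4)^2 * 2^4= 946/19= 49.79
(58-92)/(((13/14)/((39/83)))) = -1428/83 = -17.20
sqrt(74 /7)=sqrt(518) /7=3.25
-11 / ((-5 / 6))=66 / 5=13.20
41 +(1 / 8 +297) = 2705 / 8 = 338.12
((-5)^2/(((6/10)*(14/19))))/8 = 2375/336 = 7.07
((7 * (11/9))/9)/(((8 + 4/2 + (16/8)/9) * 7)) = 11/828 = 0.01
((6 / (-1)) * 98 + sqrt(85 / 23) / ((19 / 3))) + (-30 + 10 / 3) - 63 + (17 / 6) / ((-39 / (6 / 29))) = -255486 / 377 + 3 * sqrt(1955) / 437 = -677.38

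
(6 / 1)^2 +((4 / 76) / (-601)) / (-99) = 40697317 / 1130481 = 36.00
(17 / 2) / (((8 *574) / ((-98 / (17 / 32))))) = -14 / 41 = -0.34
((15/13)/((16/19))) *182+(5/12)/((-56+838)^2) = 249.38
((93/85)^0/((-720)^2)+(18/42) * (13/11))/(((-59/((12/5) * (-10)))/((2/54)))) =20217677/2649477600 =0.01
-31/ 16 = -1.94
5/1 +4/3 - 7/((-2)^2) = 55/12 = 4.58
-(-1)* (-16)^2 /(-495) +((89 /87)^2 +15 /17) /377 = -1366181504 /2668034655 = -0.51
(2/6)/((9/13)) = 13/27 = 0.48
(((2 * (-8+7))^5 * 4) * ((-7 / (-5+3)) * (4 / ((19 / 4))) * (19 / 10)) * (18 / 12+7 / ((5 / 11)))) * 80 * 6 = -29073408 / 5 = -5814681.60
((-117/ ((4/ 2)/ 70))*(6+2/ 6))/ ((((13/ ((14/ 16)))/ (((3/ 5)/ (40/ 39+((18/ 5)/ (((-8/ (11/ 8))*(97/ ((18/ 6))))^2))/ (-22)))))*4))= -1967796754560/ 7707818051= -255.30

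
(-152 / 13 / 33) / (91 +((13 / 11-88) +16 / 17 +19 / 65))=-12920 / 197469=-0.07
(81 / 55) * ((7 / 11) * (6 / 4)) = 1701 / 1210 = 1.41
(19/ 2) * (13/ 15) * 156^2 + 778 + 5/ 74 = 74423453/ 370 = 201144.47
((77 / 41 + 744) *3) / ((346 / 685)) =62843955 / 14186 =4430.00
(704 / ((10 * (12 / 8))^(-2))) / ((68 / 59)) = 2336400 / 17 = 137435.29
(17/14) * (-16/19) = -136/133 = -1.02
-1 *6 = -6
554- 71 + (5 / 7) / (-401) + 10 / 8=5437139 / 11228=484.25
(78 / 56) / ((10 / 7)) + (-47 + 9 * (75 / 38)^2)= -158351 / 14440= -10.97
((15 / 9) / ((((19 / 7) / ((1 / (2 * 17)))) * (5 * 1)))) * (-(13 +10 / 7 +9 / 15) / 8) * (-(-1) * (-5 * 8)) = 263 / 969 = 0.27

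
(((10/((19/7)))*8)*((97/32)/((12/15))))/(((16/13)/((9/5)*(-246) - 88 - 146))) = -18669105/304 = -61411.53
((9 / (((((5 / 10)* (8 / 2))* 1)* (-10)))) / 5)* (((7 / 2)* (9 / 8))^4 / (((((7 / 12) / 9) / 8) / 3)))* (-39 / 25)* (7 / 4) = 447872434191 / 20480000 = 21868.77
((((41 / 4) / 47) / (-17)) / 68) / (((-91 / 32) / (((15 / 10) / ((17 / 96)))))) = 11808 / 21012901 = 0.00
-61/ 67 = -0.91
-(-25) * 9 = 225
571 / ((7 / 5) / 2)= 5710 / 7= 815.71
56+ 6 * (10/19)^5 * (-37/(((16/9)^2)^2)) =139713574181/2535525376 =55.10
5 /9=0.56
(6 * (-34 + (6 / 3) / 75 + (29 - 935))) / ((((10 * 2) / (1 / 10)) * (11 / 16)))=-281992 / 6875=-41.02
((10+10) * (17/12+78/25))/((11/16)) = 21776/165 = 131.98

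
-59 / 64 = -0.92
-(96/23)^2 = -9216/529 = -17.42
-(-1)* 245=245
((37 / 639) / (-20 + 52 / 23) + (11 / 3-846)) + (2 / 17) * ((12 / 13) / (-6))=-2854955711 / 3389256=-842.35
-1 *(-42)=42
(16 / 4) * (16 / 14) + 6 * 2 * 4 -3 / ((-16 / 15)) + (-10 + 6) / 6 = 18385 / 336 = 54.72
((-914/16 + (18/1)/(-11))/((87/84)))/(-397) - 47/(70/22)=-14.63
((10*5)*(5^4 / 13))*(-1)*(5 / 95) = -31250 / 247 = -126.52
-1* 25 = -25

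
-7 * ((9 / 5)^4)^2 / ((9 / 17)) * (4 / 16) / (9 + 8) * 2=-33480783 / 781250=-42.86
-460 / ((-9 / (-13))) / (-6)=2990 / 27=110.74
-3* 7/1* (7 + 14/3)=-245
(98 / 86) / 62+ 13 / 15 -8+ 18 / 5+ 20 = 659237 / 39990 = 16.49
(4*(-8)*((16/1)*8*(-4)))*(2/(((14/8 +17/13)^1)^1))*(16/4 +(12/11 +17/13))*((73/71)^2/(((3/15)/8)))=2899547.48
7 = 7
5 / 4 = 1.25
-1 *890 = -890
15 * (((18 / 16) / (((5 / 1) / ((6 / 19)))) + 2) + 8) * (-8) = -22962 / 19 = -1208.53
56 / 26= 28 / 13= 2.15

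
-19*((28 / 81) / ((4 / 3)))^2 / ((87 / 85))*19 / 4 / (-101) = 1503565 / 25622892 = 0.06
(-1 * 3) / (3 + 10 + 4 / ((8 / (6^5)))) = -3 / 3901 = -0.00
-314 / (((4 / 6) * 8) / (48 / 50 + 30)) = -182277 / 100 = -1822.77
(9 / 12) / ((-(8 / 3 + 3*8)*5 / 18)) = -81 / 800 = -0.10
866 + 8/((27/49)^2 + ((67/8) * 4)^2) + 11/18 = 168174279971/194058090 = 866.62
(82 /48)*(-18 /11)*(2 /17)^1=-123 /374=-0.33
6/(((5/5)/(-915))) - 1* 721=-6211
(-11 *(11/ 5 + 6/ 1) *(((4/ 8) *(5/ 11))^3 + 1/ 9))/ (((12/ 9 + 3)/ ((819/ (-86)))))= 10136553/ 416240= 24.35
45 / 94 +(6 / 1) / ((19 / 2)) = 1983 / 1786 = 1.11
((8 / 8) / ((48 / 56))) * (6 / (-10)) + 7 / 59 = -343 / 590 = -0.58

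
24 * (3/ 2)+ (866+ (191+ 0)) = 1093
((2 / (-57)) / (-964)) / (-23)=-1 / 631902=-0.00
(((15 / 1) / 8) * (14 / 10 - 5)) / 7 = -27 / 28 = -0.96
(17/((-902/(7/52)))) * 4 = -119/11726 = -0.01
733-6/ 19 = 13921/ 19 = 732.68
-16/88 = -2/11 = -0.18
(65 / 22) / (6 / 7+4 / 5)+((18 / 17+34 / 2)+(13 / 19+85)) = 43492309 / 412148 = 105.53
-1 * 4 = -4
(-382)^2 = 145924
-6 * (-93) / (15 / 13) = 2418 / 5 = 483.60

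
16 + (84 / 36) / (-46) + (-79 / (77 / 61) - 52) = -1048097 / 10626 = -98.64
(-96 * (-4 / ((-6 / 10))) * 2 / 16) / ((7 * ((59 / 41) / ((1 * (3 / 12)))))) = -820 / 413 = -1.99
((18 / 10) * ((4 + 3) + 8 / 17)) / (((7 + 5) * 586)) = 381 / 199240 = 0.00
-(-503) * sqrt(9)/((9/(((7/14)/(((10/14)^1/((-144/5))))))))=-84504/25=-3380.16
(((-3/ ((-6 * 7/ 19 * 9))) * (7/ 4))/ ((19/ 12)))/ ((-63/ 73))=-73/ 378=-0.19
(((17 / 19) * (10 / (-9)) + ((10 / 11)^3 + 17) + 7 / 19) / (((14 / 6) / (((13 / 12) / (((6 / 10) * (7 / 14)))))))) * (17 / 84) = 538383625 / 100372041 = 5.36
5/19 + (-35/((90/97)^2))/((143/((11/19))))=0.10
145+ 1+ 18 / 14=1031 / 7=147.29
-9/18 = -1/2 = -0.50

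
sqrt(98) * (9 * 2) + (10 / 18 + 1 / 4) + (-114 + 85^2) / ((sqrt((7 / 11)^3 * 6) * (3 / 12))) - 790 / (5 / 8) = -45475 / 36 + 126 * sqrt(2) + 156442 * sqrt(462) / 147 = 21789.78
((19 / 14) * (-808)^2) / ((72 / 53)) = 41089628 / 63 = 652216.32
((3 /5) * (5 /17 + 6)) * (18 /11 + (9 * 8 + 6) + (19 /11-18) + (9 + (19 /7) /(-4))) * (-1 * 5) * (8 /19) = -14174718 /24871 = -569.93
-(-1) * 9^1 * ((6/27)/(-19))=-2/19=-0.11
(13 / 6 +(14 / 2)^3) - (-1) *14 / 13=27007 / 78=346.24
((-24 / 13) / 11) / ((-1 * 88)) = 3 / 1573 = 0.00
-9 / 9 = -1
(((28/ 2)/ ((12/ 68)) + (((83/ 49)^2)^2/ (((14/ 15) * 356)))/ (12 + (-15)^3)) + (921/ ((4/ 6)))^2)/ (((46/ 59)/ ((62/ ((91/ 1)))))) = 5717033612281896529349/ 3427728676119384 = 1667878.11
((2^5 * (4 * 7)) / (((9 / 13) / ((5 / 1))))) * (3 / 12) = 14560 / 9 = 1617.78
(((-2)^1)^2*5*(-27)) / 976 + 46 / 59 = 3259 / 14396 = 0.23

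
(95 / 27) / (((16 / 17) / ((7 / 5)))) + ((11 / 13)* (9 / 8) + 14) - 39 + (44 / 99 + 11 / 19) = -1898359 / 106704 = -17.79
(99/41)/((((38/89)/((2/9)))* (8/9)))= 8811/6232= 1.41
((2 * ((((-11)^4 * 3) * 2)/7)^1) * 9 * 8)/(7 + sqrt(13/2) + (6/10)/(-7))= 30612574080/101203 - 2213719200 * sqrt(26)/101203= 190950.63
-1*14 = -14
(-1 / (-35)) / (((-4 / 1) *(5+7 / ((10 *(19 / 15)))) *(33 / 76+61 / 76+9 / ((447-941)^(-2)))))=-361 / 616354751215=-0.00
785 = 785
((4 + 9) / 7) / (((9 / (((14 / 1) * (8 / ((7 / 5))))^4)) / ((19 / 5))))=2023424000 / 63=32117841.27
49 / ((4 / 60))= 735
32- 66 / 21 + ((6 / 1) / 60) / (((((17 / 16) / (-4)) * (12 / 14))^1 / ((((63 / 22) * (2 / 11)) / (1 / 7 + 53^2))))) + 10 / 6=8102388256 / 265445565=30.52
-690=-690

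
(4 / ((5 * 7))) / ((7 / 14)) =8 / 35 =0.23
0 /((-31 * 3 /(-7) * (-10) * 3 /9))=0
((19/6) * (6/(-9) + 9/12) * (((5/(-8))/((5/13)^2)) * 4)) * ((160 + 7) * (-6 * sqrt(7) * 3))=536237 * sqrt(7)/40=35468.74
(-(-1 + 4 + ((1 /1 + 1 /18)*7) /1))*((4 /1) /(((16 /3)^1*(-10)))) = 187 /240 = 0.78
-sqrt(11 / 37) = -sqrt(407) / 37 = -0.55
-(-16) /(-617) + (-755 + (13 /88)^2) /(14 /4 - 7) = 3606888303 /16723168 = 215.68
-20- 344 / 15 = -644 / 15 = -42.93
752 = 752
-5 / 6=-0.83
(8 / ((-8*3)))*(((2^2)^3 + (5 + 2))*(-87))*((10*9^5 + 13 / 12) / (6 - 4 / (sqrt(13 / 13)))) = 14589853687 / 24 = 607910570.29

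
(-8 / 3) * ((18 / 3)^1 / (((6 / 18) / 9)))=-432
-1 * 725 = -725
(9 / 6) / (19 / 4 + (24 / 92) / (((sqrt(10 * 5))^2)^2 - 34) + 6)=56718 / 406483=0.14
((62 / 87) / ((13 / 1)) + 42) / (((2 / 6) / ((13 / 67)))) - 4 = 39792 / 1943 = 20.48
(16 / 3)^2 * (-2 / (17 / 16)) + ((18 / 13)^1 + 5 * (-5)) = -153467 / 1989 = -77.16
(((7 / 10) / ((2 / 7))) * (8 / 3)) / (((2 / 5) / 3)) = 49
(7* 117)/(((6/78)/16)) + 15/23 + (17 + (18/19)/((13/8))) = 967873306/5681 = 170370.24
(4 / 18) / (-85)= -2 / 765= -0.00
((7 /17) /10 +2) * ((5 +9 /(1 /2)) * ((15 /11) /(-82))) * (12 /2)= -71829 /15334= -4.68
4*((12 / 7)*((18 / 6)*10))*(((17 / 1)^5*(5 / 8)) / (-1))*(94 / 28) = -30029975550 / 49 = -612856643.88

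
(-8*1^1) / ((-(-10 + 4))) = -4 / 3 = -1.33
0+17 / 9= 17 / 9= 1.89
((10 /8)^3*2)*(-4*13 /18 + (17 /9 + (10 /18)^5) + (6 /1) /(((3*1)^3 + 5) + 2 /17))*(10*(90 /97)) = -27.55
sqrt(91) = 9.54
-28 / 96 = -7 / 24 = -0.29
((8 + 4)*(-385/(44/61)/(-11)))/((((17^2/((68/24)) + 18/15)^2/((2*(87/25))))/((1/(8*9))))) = 61915/11715264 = 0.01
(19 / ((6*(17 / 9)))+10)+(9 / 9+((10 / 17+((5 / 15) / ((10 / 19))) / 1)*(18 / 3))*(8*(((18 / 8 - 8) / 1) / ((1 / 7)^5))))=-5666516.81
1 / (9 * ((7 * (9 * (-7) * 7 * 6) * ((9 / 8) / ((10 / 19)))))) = -40 / 14252679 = -0.00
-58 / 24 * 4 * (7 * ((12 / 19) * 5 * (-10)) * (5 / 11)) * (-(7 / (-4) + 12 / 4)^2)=-634375 / 418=-1517.64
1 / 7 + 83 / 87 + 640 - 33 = 608.10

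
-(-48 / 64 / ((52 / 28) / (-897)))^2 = -2099601 / 16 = -131225.06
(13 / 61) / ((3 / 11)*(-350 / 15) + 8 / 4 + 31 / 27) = -3861 / 58255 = -0.07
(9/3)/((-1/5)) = -15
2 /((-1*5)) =-2 /5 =-0.40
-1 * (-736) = 736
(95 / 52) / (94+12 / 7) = 133 / 6968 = 0.02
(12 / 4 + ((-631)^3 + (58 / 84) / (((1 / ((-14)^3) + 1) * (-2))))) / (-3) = 2067450572494 / 24687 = 83746529.45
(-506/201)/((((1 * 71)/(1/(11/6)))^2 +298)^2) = -218592/25812073926307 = -0.00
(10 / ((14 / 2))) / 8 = 5 / 28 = 0.18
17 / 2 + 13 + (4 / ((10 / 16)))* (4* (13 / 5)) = 4403 / 50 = 88.06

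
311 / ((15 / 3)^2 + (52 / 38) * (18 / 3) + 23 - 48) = 5909 / 156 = 37.88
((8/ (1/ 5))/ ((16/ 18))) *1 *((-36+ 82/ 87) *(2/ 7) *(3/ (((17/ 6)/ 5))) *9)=-74115000/ 3451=-21476.38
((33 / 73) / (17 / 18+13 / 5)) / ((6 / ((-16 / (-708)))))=0.00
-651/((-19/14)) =9114/19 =479.68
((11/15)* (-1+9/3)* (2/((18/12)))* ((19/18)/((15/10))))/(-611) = -1672/742365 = -0.00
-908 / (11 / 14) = -12712 / 11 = -1155.64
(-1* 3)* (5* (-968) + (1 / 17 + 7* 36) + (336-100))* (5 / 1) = 1109745 / 17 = 65279.12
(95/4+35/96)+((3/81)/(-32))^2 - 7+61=58312225/746496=78.11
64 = 64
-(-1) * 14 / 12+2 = 19 / 6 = 3.17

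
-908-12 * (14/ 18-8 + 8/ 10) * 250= 55076/ 3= 18358.67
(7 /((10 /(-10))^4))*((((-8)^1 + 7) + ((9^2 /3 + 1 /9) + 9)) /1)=2212 /9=245.78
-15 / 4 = -3.75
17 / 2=8.50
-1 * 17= -17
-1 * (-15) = 15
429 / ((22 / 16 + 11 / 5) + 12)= 17160 / 623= 27.54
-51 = -51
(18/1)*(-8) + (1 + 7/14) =-285/2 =-142.50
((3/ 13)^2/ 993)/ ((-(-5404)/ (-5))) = -15/ 302294356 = -0.00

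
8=8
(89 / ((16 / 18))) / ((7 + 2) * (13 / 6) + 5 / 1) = 801 / 196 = 4.09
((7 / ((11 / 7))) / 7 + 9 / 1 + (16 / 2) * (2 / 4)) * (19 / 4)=1425 / 22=64.77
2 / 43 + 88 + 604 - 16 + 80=32510 / 43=756.05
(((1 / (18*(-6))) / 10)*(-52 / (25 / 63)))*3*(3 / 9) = 91 / 750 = 0.12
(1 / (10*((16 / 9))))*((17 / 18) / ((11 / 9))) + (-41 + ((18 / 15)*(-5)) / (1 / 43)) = -1052327 / 3520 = -298.96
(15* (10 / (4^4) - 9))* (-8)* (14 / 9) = 40145 / 24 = 1672.71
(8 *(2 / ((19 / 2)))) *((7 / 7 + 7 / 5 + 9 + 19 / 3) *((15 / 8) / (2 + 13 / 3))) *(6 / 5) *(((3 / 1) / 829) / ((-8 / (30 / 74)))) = -1134 / 582787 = -0.00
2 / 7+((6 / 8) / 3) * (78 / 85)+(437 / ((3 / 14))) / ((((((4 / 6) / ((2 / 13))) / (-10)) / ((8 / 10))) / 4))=-232965471 / 15470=-15059.18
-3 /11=-0.27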